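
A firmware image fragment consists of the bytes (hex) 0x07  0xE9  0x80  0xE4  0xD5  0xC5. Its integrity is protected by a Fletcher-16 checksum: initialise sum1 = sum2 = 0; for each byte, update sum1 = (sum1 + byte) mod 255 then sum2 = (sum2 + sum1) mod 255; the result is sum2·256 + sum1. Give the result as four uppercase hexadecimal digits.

Running sums (mod 255):
  after byte 0 (0x07): sum1=7, sum2=7
  after byte 1 (0xE9): sum1=240, sum2=247
  after byte 2 (0x80): sum1=113, sum2=105
  after byte 3 (0xE4): sum1=86, sum2=191
  after byte 4 (0xD5): sum1=44, sum2=235
  after byte 5 (0xC5): sum1=241, sum2=221
Checksum = sum2·256 + sum1 = 221·256 + 241 = 56817 = 0xDDF1.

DDF1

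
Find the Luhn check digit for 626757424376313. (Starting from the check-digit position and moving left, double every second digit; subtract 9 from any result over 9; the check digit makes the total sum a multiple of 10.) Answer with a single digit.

2

Partial digits right→left: 3 1 3 6 7 3 4 2 4 7 5 7 6 2 6
Double every second digit counting from the check-digit position (so the 1st, 3rd, 5th, ... of the partial from the right).
  doubled (with −9 where >9): 6 6 5 8 8 1 3 3 → sum 40
  kept as-is: 1 6 3 2 7 7 2 → sum 28
Total = 40 + 28 = 68.
Check digit = (10 − (68 mod 10)) mod 10 = 2.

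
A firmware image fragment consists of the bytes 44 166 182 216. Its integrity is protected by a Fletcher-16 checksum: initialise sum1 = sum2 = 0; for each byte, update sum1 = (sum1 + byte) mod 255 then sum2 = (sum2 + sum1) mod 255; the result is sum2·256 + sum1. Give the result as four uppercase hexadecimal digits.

EA62

Running sums (mod 255):
  after byte 0 (44): sum1=44, sum2=44
  after byte 1 (166): sum1=210, sum2=254
  after byte 2 (182): sum1=137, sum2=136
  after byte 3 (216): sum1=98, sum2=234
Checksum = sum2·256 + sum1 = 234·256 + 98 = 60002 = 0xEA62.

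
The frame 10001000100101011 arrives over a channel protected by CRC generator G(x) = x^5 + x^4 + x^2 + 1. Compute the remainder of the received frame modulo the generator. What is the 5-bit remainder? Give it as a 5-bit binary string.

10110

Modulo-2 division of 10001000100101011 by 110101:
  pos 0: 100010 XOR 110101 = 010111
  pos 1: 101110 XOR 110101 = 011011
  pos 2: 110110 XOR 110101 = 000011
  pos 6: 111001 XOR 110101 = 001100
  pos 8: 110001 XOR 110101 = 000100
  pos 11: 100011 XOR 110101 = 010110
Remainder = 10110 (nonzero — an error is detected).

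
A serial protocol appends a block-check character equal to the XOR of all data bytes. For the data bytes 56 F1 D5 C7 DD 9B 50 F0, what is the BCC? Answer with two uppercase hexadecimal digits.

53

XOR the bytes together:
  start with 0x56
  0x56 ⊕ 0xF1 = 0xA7
  0xA7 ⊕ 0xD5 = 0x72
  0x72 ⊕ 0xC7 = 0xB5
  0xB5 ⊕ 0xDD = 0x68
  0x68 ⊕ 0x9B = 0xF3
  0xF3 ⊕ 0x50 = 0xA3
  0xA3 ⊕ 0xF0 = 0x53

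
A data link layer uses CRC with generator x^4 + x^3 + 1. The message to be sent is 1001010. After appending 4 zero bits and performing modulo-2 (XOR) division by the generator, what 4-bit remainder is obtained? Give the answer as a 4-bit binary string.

0110

Append 4 zeros: 10010100000. Divide by 11001 (XOR where the leading bit is 1):
  pos 0: 10010 XOR 11001 = 01011
  pos 1: 10111 XOR 11001 = 01110
  pos 2: 11100 XOR 11001 = 00101
  pos 4: 10100 XOR 11001 = 01101
  pos 5: 11010 XOR 11001 = 00011
Remainder (last 4 bits) = 0110. This is the CRC / FCS.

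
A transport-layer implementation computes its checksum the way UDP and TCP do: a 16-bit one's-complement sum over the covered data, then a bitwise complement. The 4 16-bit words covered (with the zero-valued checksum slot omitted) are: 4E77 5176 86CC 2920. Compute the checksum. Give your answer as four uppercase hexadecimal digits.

B025

One's-complement addition (fold any carry out of bit 15 back into bit 0):
  0x4E77 + 0x5176 = 0x09FED
  0x9FED + 0x86CC = 0x126B9 → wrap carry → 0x26BA
  0x26BA + 0x2920 = 0x04FDA
One's-complement sum = 0x4FDA.
Checksum = ~0x4FDA & 0xFFFF = 0xB025.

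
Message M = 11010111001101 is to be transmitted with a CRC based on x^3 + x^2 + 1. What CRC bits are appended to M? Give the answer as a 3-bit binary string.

110

Append 3 zeros: 11010111001101000. Divide by 1101 (XOR where the leading bit is 1):
  pos 0: 1101 XOR 1101 = 0000
  pos 5: 1110 XOR 1101 = 0011
  pos 7: 1101 XOR 1101 = 0000
  pos 11: 1010 XOR 1101 = 0111
  pos 12: 1110 XOR 1101 = 0011
Remainder (last 3 bits) = 110. This is the CRC / FCS.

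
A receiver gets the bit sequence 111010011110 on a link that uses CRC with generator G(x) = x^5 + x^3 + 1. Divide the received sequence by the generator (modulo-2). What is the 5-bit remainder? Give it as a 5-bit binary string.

10010

Modulo-2 division of 111010011110 by 101001:
  pos 0: 111010 XOR 101001 = 010011
  pos 1: 100110 XOR 101001 = 001111
  pos 3: 111111 XOR 101001 = 010110
  pos 4: 101101 XOR 101001 = 000100
Remainder = 10010 (nonzero — an error is detected).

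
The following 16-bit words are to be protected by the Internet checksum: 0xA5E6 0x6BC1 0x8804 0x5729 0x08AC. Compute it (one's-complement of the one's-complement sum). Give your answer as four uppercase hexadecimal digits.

067E

One's-complement addition (fold any carry out of bit 15 back into bit 0):
  0xA5E6 + 0x6BC1 = 0x111A7 → wrap carry → 0x11A8
  0x11A8 + 0x8804 = 0x099AC
  0x99AC + 0x5729 = 0x0F0D5
  0xF0D5 + 0x08AC = 0x0F981
One's-complement sum = 0xF981.
Checksum = ~0xF981 & 0xFFFF = 0x067E.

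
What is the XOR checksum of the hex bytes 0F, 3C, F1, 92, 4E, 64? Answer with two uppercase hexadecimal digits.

XOR the bytes together:
  start with 0x0F
  0x0F ⊕ 0x3C = 0x33
  0x33 ⊕ 0xF1 = 0xC2
  0xC2 ⊕ 0x92 = 0x50
  0x50 ⊕ 0x4E = 0x1E
  0x1E ⊕ 0x64 = 0x7A

7A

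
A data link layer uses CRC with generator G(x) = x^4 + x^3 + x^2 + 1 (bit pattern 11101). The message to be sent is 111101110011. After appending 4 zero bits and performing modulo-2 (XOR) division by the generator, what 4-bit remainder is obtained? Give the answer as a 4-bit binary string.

Append 4 zeros: 1111011100110000. Divide by 11101 (XOR where the leading bit is 1):
  pos 0: 11110 XOR 11101 = 00011
  pos 3: 11111 XOR 11101 = 00010
  pos 6: 10001 XOR 11101 = 01100
  pos 7: 11001 XOR 11101 = 00100
  pos 9: 10000 XOR 11101 = 01101
  pos 10: 11010 XOR 11101 = 00111
Remainder (last 4 bits) = 1110. This is the CRC / FCS.

1110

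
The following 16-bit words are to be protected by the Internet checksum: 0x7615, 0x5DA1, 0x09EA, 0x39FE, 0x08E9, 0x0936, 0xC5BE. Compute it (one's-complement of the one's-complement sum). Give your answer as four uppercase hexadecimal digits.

One's-complement addition (fold any carry out of bit 15 back into bit 0):
  0x7615 + 0x5DA1 = 0x0D3B6
  0xD3B6 + 0x09EA = 0x0DDA0
  0xDDA0 + 0x39FE = 0x1179E → wrap carry → 0x179F
  0x179F + 0x08E9 = 0x02088
  0x2088 + 0x0936 = 0x029BE
  0x29BE + 0xC5BE = 0x0EF7C
One's-complement sum = 0xEF7C.
Checksum = ~0xEF7C & 0xFFFF = 0x1083.

1083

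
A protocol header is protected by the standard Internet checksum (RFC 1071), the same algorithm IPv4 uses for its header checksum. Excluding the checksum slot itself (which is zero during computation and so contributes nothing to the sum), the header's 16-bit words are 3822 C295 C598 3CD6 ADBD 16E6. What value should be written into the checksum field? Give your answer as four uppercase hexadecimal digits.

One's-complement addition (fold any carry out of bit 15 back into bit 0):
  0x3822 + 0xC295 = 0x0FAB7
  0xFAB7 + 0xC598 = 0x1C04F → wrap carry → 0xC050
  0xC050 + 0x3CD6 = 0x0FD26
  0xFD26 + 0xADBD = 0x1AAE3 → wrap carry → 0xAAE4
  0xAAE4 + 0x16E6 = 0x0C1CA
One's-complement sum = 0xC1CA.
Checksum = ~0xC1CA & 0xFFFF = 0x3E35.

3E35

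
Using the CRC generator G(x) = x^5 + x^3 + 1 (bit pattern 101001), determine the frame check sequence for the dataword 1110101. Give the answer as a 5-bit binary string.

Append 5 zeros: 111010100000. Divide by 101001 (XOR where the leading bit is 1):
  pos 0: 111010 XOR 101001 = 010011
  pos 1: 100111 XOR 101001 = 001110
  pos 3: 111000 XOR 101001 = 010001
  pos 4: 100010 XOR 101001 = 001011
  pos 6: 101100 XOR 101001 = 000101
Remainder (last 5 bits) = 00101. This is the CRC / FCS.

00101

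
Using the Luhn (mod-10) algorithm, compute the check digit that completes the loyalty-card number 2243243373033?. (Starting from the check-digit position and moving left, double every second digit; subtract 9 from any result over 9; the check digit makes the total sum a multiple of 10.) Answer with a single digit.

9

Partial digits right→left: 3 3 0 3 7 3 3 4 2 3 4 2 2
Double every second digit counting from the check-digit position (so the 1st, 3rd, 5th, ... of the partial from the right).
  doubled (with −9 where >9): 6 0 5 6 4 8 4 → sum 33
  kept as-is: 3 3 3 4 3 2 → sum 18
Total = 33 + 18 = 51.
Check digit = (10 − (51 mod 10)) mod 10 = 9.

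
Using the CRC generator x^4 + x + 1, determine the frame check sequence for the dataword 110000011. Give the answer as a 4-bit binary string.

0100

Append 4 zeros: 1100000110000. Divide by 10011 (XOR where the leading bit is 1):
  pos 0: 11000 XOR 10011 = 01011
  pos 1: 10110 XOR 10011 = 00101
  pos 3: 10101 XOR 10011 = 00110
  pos 5: 11010 XOR 10011 = 01001
  pos 6: 10010 XOR 10011 = 00001
Remainder (last 4 bits) = 0100. This is the CRC / FCS.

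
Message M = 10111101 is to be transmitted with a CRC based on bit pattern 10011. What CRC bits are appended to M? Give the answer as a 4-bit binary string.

0101

Append 4 zeros: 101111010000. Divide by 10011 (XOR where the leading bit is 1):
  pos 0: 10111 XOR 10011 = 00100
  pos 2: 10010 XOR 10011 = 00001
  pos 6: 11000 XOR 10011 = 01011
  pos 7: 10110 XOR 10011 = 00101
Remainder (last 4 bits) = 0101. This is the CRC / FCS.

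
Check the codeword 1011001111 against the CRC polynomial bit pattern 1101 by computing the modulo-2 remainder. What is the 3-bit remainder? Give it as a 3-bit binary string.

001

Modulo-2 division of 1011001111 by 1101:
  pos 0: 1011 XOR 1101 = 0110
  pos 1: 1100 XOR 1101 = 0001
  pos 4: 1011 XOR 1101 = 0110
  pos 5: 1101 XOR 1101 = 0000
Remainder = 001 (nonzero — an error is detected).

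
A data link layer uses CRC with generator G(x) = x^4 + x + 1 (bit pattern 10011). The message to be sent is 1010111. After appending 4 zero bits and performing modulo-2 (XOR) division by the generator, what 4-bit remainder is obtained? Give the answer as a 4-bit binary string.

Append 4 zeros: 10101110000. Divide by 10011 (XOR where the leading bit is 1):
  pos 0: 10101 XOR 10011 = 00110
  pos 2: 11011 XOR 10011 = 01000
  pos 3: 10000 XOR 10011 = 00011
  pos 6: 11000 XOR 10011 = 01011
Remainder (last 4 bits) = 1011. This is the CRC / FCS.

1011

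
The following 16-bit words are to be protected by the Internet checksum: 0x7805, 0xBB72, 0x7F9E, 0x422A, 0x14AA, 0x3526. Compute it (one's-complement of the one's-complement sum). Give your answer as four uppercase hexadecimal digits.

C0EE

One's-complement addition (fold any carry out of bit 15 back into bit 0):
  0x7805 + 0xBB72 = 0x13377 → wrap carry → 0x3378
  0x3378 + 0x7F9E = 0x0B316
  0xB316 + 0x422A = 0x0F540
  0xF540 + 0x14AA = 0x109EA → wrap carry → 0x09EB
  0x09EB + 0x3526 = 0x03F11
One's-complement sum = 0x3F11.
Checksum = ~0x3F11 & 0xFFFF = 0xC0EE.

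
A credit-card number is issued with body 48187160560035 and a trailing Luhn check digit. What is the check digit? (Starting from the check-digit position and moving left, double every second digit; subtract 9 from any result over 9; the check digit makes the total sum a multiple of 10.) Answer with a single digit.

Partial digits right→left: 5 3 0 0 6 5 0 6 1 7 8 1 8 4
Double every second digit counting from the check-digit position (so the 1st, 3rd, 5th, ... of the partial from the right).
  doubled (with −9 where >9): 1 0 3 0 2 7 7 → sum 20
  kept as-is: 3 0 5 6 7 1 4 → sum 26
Total = 20 + 26 = 46.
Check digit = (10 − (46 mod 10)) mod 10 = 4.

4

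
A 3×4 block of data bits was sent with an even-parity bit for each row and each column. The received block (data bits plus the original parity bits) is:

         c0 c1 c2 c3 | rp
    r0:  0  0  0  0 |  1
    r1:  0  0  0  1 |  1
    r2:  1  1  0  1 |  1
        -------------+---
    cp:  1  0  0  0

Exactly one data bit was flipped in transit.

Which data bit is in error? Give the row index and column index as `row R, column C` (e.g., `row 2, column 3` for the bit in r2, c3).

Recompute each row's even parity and compare to rp:
  r0: data parity 0, sent rp 1 → mismatch
  r1: data parity 1, sent rp 1 → ok
  r2: data parity 1, sent rp 1 → ok
Recompute each column's even parity and compare to cp:
  c0: data parity 1, sent cp 1 → ok
  c1: data parity 1, sent cp 0 → mismatch
  c2: data parity 0, sent cp 0 → ok
  c3: data parity 0, sent cp 0 → ok
Exactly one row (r0) and one column (c1) fail → the flipped bit is at their intersection.

row 0, column 1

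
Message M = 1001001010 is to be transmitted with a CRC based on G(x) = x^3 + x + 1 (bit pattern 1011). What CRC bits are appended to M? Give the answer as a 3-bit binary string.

000

Append 3 zeros: 1001001010000. Divide by 1011 (XOR where the leading bit is 1):
  pos 0: 1001 XOR 1011 = 0010
  pos 2: 1000 XOR 1011 = 0011
  pos 4: 1110 XOR 1011 = 0101
  pos 5: 1011 XOR 1011 = 0000
Remainder (last 3 bits) = 000. This is the CRC / FCS.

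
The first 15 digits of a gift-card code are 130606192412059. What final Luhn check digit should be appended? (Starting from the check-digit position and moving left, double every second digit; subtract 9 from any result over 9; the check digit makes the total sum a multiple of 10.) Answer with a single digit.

Partial digits right→left: 9 5 0 2 1 4 2 9 1 6 0 6 0 3 1
Double every second digit counting from the check-digit position (so the 1st, 3rd, 5th, ... of the partial from the right).
  doubled (with −9 where >9): 9 0 2 4 2 0 0 2 → sum 19
  kept as-is: 5 2 4 9 6 6 3 → sum 35
Total = 19 + 35 = 54.
Check digit = (10 − (54 mod 10)) mod 10 = 6.

6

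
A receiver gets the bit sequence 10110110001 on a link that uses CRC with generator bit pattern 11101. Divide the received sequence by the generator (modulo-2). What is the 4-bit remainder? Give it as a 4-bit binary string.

0000

Modulo-2 division of 10110110001 by 11101:
  pos 0: 10110 XOR 11101 = 01011
  pos 1: 10111 XOR 11101 = 01010
  pos 2: 10101 XOR 11101 = 01000
  pos 3: 10000 XOR 11101 = 01101
  pos 4: 11010 XOR 11101 = 00111
  pos 6: 11101 XOR 11101 = 00000
Remainder = 0000 (zero — the frame passes the CRC check).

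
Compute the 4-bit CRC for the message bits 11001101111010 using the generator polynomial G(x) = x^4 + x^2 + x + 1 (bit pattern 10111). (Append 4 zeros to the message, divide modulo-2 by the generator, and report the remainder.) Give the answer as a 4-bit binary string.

Append 4 zeros: 110011011110100000. Divide by 10111 (XOR where the leading bit is 1):
  pos 0: 11001 XOR 10111 = 01110
  pos 1: 11101 XOR 10111 = 01010
  pos 2: 10100 XOR 10111 = 00011
  pos 5: 11111 XOR 10111 = 01000
  pos 6: 10001 XOR 10111 = 00110
  pos 8: 11001 XOR 10111 = 01110
  pos 9: 11100 XOR 10111 = 01011
  pos 10: 10110 XOR 10111 = 00001
Remainder (last 4 bits) = 1000. This is the CRC / FCS.

1000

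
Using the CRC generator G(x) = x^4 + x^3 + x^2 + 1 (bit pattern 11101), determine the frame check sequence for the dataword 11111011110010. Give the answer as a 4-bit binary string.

Append 4 zeros: 111110111100100000. Divide by 11101 (XOR where the leading bit is 1):
  pos 0: 11111 XOR 11101 = 00010
  pos 3: 10011 XOR 11101 = 01110
  pos 4: 11101 XOR 11101 = 00000
  pos 9: 10010 XOR 11101 = 01111
  pos 10: 11110 XOR 11101 = 00011
  pos 13: 11000 XOR 11101 = 00101
Remainder (last 4 bits) = 0101. This is the CRC / FCS.

0101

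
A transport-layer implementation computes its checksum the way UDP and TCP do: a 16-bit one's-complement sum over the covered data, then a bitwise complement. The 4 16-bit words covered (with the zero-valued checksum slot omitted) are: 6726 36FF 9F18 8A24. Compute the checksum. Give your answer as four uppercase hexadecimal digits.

One's-complement addition (fold any carry out of bit 15 back into bit 0):
  0x6726 + 0x36FF = 0x09E25
  0x9E25 + 0x9F18 = 0x13D3D → wrap carry → 0x3D3E
  0x3D3E + 0x8A24 = 0x0C762
One's-complement sum = 0xC762.
Checksum = ~0xC762 & 0xFFFF = 0x389D.

389D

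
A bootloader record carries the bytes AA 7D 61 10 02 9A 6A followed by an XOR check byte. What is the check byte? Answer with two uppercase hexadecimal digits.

XOR the bytes together:
  start with 0xAA
  0xAA ⊕ 0x7D = 0xD7
  0xD7 ⊕ 0x61 = 0xB6
  0xB6 ⊕ 0x10 = 0xA6
  0xA6 ⊕ 0x02 = 0xA4
  0xA4 ⊕ 0x9A = 0x3E
  0x3E ⊕ 0x6A = 0x54

54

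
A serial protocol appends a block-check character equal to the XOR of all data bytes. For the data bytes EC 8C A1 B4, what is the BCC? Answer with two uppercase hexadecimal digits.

75

XOR the bytes together:
  start with 0xEC
  0xEC ⊕ 0x8C = 0x60
  0x60 ⊕ 0xA1 = 0xC1
  0xC1 ⊕ 0xB4 = 0x75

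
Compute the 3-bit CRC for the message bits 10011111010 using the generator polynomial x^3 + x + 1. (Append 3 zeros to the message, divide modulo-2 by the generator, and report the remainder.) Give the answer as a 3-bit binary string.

Append 3 zeros: 10011111010000. Divide by 1011 (XOR where the leading bit is 1):
  pos 0: 1001 XOR 1011 = 0010
  pos 2: 1011 XOR 1011 = 0000
  pos 6: 1101 XOR 1011 = 0110
  pos 7: 1100 XOR 1011 = 0111
  pos 8: 1110 XOR 1011 = 0101
  pos 9: 1010 XOR 1011 = 0001
Remainder (last 3 bits) = 010. This is the CRC / FCS.

010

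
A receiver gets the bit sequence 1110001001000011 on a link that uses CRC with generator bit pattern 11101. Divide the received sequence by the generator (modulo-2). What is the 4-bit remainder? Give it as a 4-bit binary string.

0100

Modulo-2 division of 1110001001000011 by 11101:
  pos 0: 11100 XOR 11101 = 00001
  pos 4: 10100 XOR 11101 = 01001
  pos 5: 10011 XOR 11101 = 01110
  pos 6: 11100 XOR 11101 = 00001
  pos 10: 10001 XOR 11101 = 01100
  pos 11: 11001 XOR 11101 = 00100
Remainder = 0100 (nonzero — an error is detected).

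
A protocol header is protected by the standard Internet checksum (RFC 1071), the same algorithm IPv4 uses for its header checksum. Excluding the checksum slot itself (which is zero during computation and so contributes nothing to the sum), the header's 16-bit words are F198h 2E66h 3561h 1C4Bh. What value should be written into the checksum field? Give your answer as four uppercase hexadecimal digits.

8E54

One's-complement addition (fold any carry out of bit 15 back into bit 0):
  0xF198 + 0x2E66 = 0x11FFE → wrap carry → 0x1FFF
  0x1FFF + 0x3561 = 0x05560
  0x5560 + 0x1C4B = 0x071AB
One's-complement sum = 0x71AB.
Checksum = ~0x71AB & 0xFFFF = 0x8E54.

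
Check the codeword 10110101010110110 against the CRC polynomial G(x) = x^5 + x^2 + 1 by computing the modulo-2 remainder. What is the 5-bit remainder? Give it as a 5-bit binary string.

00000

Modulo-2 division of 10110101010110110 by 100101:
  pos 0: 101101 XOR 100101 = 001000
  pos 2: 100001 XOR 100101 = 000100
  pos 5: 100010 XOR 100101 = 000111
  pos 8: 111110 XOR 100101 = 011011
  pos 9: 110111 XOR 100101 = 010010
  pos 10: 100101 XOR 100101 = 000000
Remainder = 00000 (zero — the frame passes the CRC check).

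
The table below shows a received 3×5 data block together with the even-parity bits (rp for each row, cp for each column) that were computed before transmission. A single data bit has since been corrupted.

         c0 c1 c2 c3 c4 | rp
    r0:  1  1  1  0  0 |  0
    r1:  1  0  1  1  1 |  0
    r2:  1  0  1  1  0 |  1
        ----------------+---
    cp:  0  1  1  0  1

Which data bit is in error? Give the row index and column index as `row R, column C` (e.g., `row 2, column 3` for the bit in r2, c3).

row 0, column 0

Recompute each row's even parity and compare to rp:
  r0: data parity 1, sent rp 0 → mismatch
  r1: data parity 0, sent rp 0 → ok
  r2: data parity 1, sent rp 1 → ok
Recompute each column's even parity and compare to cp:
  c0: data parity 1, sent cp 0 → mismatch
  c1: data parity 1, sent cp 1 → ok
  c2: data parity 1, sent cp 1 → ok
  c3: data parity 0, sent cp 0 → ok
  c4: data parity 1, sent cp 1 → ok
Exactly one row (r0) and one column (c0) fail → the flipped bit is at their intersection.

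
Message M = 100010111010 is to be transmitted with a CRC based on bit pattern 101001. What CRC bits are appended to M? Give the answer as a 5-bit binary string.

Append 5 zeros: 10001011101000000. Divide by 101001 (XOR where the leading bit is 1):
  pos 0: 100010 XOR 101001 = 001011
  pos 2: 101111 XOR 101001 = 000110
  pos 5: 110101 XOR 101001 = 011100
  pos 6: 111000 XOR 101001 = 010001
  pos 7: 100010 XOR 101001 = 001011
  pos 9: 101100 XOR 101001 = 000101
Remainder (last 5 bits) = 10100. This is the CRC / FCS.

10100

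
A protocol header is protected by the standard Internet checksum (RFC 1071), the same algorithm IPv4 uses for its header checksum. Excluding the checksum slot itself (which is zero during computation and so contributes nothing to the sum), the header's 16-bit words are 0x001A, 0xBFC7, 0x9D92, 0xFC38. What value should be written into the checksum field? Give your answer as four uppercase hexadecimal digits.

A652

One's-complement addition (fold any carry out of bit 15 back into bit 0):
  0x001A + 0xBFC7 = 0x0BFE1
  0xBFE1 + 0x9D92 = 0x15D73 → wrap carry → 0x5D74
  0x5D74 + 0xFC38 = 0x159AC → wrap carry → 0x59AD
One's-complement sum = 0x59AD.
Checksum = ~0x59AD & 0xFFFF = 0xA652.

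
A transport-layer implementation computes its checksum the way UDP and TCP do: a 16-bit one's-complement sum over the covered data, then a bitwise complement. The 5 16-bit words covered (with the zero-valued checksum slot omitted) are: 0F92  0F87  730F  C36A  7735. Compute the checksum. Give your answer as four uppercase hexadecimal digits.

3337

One's-complement addition (fold any carry out of bit 15 back into bit 0):
  0x0F92 + 0x0F87 = 0x01F19
  0x1F19 + 0x730F = 0x09228
  0x9228 + 0xC36A = 0x15592 → wrap carry → 0x5593
  0x5593 + 0x7735 = 0x0CCC8
One's-complement sum = 0xCCC8.
Checksum = ~0xCCC8 & 0xFFFF = 0x3337.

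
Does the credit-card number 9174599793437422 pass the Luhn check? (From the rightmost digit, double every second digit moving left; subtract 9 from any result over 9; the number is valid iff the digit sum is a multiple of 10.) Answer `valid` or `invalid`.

From the right, keep odd positions and double even positions (subtract 9 from any doubled value over 9):
  doubled (positions 2,4,...): 4 5 8 9 9 1 5 9 → sum 50
  kept (positions 1,3,...): 2 4 3 3 7 9 4 1 → sum 33
Total = 83.
83 mod 10 = 3, so the number is invalid.

invalid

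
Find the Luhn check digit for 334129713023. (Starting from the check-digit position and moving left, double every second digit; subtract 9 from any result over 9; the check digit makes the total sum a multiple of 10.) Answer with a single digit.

Partial digits right→left: 3 2 0 3 1 7 9 2 1 4 3 3
Double every second digit counting from the check-digit position (so the 1st, 3rd, 5th, ... of the partial from the right).
  doubled (with −9 where >9): 6 0 2 9 2 6 → sum 25
  kept as-is: 2 3 7 2 4 3 → sum 21
Total = 25 + 21 = 46.
Check digit = (10 − (46 mod 10)) mod 10 = 4.

4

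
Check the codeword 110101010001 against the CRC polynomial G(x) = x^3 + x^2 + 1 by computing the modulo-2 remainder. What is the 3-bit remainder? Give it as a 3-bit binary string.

Modulo-2 division of 110101010001 by 1101:
  pos 0: 1101 XOR 1101 = 0000
  pos 5: 1010 XOR 1101 = 0111
  pos 6: 1110 XOR 1101 = 0011
  pos 8: 1101 XOR 1101 = 0000
Remainder = 000 (zero — the frame passes the CRC check).

000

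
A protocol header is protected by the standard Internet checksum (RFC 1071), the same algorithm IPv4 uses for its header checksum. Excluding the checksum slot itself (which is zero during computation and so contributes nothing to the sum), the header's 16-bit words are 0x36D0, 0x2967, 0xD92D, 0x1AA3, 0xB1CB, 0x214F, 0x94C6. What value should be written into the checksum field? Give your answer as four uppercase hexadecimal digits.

One's-complement addition (fold any carry out of bit 15 back into bit 0):
  0x36D0 + 0x2967 = 0x06037
  0x6037 + 0xD92D = 0x13964 → wrap carry → 0x3965
  0x3965 + 0x1AA3 = 0x05408
  0x5408 + 0xB1CB = 0x105D3 → wrap carry → 0x05D4
  0x05D4 + 0x214F = 0x02723
  0x2723 + 0x94C6 = 0x0BBE9
One's-complement sum = 0xBBE9.
Checksum = ~0xBBE9 & 0xFFFF = 0x4416.

4416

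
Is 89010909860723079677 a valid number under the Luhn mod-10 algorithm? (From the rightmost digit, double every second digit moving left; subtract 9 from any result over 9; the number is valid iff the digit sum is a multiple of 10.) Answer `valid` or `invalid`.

From the right, keep odd positions and double even positions (subtract 9 from any doubled value over 9):
  doubled (positions 2,4,...): 5 9 0 4 0 7 0 0 0 7 → sum 32
  kept (positions 1,3,...): 7 6 7 3 7 6 9 9 1 9 → sum 64
Total = 96.
96 mod 10 = 6, so the number is invalid.

invalid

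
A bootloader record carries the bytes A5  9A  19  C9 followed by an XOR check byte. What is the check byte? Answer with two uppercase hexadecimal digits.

EF

XOR the bytes together:
  start with 0xA5
  0xA5 ⊕ 0x9A = 0x3F
  0x3F ⊕ 0x19 = 0x26
  0x26 ⊕ 0xC9 = 0xEF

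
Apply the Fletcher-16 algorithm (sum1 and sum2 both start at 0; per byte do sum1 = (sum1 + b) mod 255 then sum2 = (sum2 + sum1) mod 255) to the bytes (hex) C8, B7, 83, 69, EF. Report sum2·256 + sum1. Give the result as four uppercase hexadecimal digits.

185D

Running sums (mod 255):
  after byte 0 (C8): sum1=200, sum2=200
  after byte 1 (B7): sum1=128, sum2=73
  after byte 2 (83): sum1=4, sum2=77
  after byte 3 (69): sum1=109, sum2=186
  after byte 4 (EF): sum1=93, sum2=24
Checksum = sum2·256 + sum1 = 24·256 + 93 = 6237 = 0x185D.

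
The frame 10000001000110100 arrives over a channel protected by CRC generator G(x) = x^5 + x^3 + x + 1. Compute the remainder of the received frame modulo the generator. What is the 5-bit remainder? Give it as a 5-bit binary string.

00001

Modulo-2 division of 10000001000110100 by 101011:
  pos 0: 100000 XOR 101011 = 001011
  pos 2: 101101 XOR 101011 = 000110
  pos 5: 110000 XOR 101011 = 011011
  pos 6: 110111 XOR 101011 = 011100
  pos 7: 111001 XOR 101011 = 010010
  pos 8: 100100 XOR 101011 = 001111
  pos 10: 111110 XOR 101011 = 010101
  pos 11: 101010 XOR 101011 = 000001
Remainder = 00001 (nonzero — an error is detected).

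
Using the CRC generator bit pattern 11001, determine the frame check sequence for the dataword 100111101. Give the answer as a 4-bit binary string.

Append 4 zeros: 1001111010000. Divide by 11001 (XOR where the leading bit is 1):
  pos 0: 10011 XOR 11001 = 01010
  pos 1: 10101 XOR 11001 = 01100
  pos 2: 11001 XOR 11001 = 00000
  pos 8: 10000 XOR 11001 = 01001
Remainder (last 4 bits) = 1001. This is the CRC / FCS.

1001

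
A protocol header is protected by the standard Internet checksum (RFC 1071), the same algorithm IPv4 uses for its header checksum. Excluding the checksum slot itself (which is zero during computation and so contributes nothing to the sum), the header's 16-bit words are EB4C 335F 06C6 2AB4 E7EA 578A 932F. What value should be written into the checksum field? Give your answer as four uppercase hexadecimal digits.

DD34

One's-complement addition (fold any carry out of bit 15 back into bit 0):
  0xEB4C + 0x335F = 0x11EAB → wrap carry → 0x1EAC
  0x1EAC + 0x06C6 = 0x02572
  0x2572 + 0x2AB4 = 0x05026
  0x5026 + 0xE7EA = 0x13810 → wrap carry → 0x3811
  0x3811 + 0x578A = 0x08F9B
  0x8F9B + 0x932F = 0x122CA → wrap carry → 0x22CB
One's-complement sum = 0x22CB.
Checksum = ~0x22CB & 0xFFFF = 0xDD34.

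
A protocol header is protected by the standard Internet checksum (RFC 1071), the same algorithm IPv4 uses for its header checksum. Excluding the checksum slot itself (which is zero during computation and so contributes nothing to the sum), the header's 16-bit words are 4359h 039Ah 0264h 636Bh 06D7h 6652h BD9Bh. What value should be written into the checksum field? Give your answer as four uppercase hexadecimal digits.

2878

One's-complement addition (fold any carry out of bit 15 back into bit 0):
  0x4359 + 0x039A = 0x046F3
  0x46F3 + 0x0264 = 0x04957
  0x4957 + 0x636B = 0x0ACC2
  0xACC2 + 0x06D7 = 0x0B399
  0xB399 + 0x6652 = 0x119EB → wrap carry → 0x19EC
  0x19EC + 0xBD9B = 0x0D787
One's-complement sum = 0xD787.
Checksum = ~0xD787 & 0xFFFF = 0x2878.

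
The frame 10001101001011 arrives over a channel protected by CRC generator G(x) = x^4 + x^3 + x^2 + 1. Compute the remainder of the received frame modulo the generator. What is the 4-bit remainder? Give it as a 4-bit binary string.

Modulo-2 division of 10001101001011 by 11101:
  pos 0: 10001 XOR 11101 = 01100
  pos 1: 11001 XOR 11101 = 00100
  pos 3: 10001 XOR 11101 = 01100
  pos 4: 11000 XOR 11101 = 00101
  pos 6: 10101 XOR 11101 = 01000
  pos 7: 10000 XOR 11101 = 01101
  pos 8: 11011 XOR 11101 = 00110
Remainder = 1101 (nonzero — an error is detected).

1101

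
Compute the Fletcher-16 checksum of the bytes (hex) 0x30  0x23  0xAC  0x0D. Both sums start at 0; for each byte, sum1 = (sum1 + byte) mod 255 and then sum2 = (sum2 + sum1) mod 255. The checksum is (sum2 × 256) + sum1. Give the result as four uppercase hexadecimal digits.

Running sums (mod 255):
  after byte 0 (0x30): sum1=48, sum2=48
  after byte 1 (0x23): sum1=83, sum2=131
  after byte 2 (0xAC): sum1=0, sum2=131
  after byte 3 (0x0D): sum1=13, sum2=144
Checksum = sum2·256 + sum1 = 144·256 + 13 = 36877 = 0x900D.

900D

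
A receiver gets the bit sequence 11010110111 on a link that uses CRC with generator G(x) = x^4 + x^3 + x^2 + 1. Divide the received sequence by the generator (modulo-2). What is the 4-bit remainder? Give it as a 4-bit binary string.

0000

Modulo-2 division of 11010110111 by 11101:
  pos 0: 11010 XOR 11101 = 00111
  pos 2: 11111 XOR 11101 = 00010
  pos 5: 10011 XOR 11101 = 01110
  pos 6: 11101 XOR 11101 = 00000
Remainder = 0000 (zero — the frame passes the CRC check).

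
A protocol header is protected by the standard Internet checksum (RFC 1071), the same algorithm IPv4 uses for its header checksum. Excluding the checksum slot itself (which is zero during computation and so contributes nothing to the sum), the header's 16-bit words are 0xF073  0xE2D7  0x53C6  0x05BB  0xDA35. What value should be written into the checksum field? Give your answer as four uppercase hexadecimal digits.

One's-complement addition (fold any carry out of bit 15 back into bit 0):
  0xF073 + 0xE2D7 = 0x1D34A → wrap carry → 0xD34B
  0xD34B + 0x53C6 = 0x12711 → wrap carry → 0x2712
  0x2712 + 0x05BB = 0x02CCD
  0x2CCD + 0xDA35 = 0x10702 → wrap carry → 0x0703
One's-complement sum = 0x0703.
Checksum = ~0x0703 & 0xFFFF = 0xF8FC.

F8FC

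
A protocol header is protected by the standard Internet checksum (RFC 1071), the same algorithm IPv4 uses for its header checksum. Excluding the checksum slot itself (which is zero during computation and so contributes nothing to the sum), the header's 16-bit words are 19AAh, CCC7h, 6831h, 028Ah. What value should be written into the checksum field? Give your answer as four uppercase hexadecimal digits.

AED2

One's-complement addition (fold any carry out of bit 15 back into bit 0):
  0x19AA + 0xCCC7 = 0x0E671
  0xE671 + 0x6831 = 0x14EA2 → wrap carry → 0x4EA3
  0x4EA3 + 0x028A = 0x0512D
One's-complement sum = 0x512D.
Checksum = ~0x512D & 0xFFFF = 0xAED2.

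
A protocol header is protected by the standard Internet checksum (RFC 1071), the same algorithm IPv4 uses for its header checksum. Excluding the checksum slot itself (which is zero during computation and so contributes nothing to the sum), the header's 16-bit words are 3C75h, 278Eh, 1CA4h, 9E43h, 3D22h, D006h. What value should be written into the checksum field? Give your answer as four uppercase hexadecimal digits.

One's-complement addition (fold any carry out of bit 15 back into bit 0):
  0x3C75 + 0x278E = 0x06403
  0x6403 + 0x1CA4 = 0x080A7
  0x80A7 + 0x9E43 = 0x11EEA → wrap carry → 0x1EEB
  0x1EEB + 0x3D22 = 0x05C0D
  0x5C0D + 0xD006 = 0x12C13 → wrap carry → 0x2C14
One's-complement sum = 0x2C14.
Checksum = ~0x2C14 & 0xFFFF = 0xD3EB.

D3EB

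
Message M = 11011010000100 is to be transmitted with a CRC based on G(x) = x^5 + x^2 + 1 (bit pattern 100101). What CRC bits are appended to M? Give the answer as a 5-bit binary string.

01000

Append 5 zeros: 1101101000010000000. Divide by 100101 (XOR where the leading bit is 1):
  pos 0: 110110 XOR 100101 = 010011
  pos 1: 100111 XOR 100101 = 000010
  pos 5: 100000 XOR 100101 = 000101
  pos 8: 101100 XOR 100101 = 001001
  pos 10: 100100 XOR 100101 = 000001
Remainder (last 5 bits) = 01000. This is the CRC / FCS.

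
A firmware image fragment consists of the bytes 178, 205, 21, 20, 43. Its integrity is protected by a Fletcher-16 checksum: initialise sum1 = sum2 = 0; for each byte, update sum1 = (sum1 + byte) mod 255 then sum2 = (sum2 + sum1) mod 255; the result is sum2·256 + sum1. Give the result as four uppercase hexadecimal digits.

Running sums (mod 255):
  after byte 0 (178): sum1=178, sum2=178
  after byte 1 (205): sum1=128, sum2=51
  after byte 2 (21): sum1=149, sum2=200
  after byte 3 (20): sum1=169, sum2=114
  after byte 4 (43): sum1=212, sum2=71
Checksum = sum2·256 + sum1 = 71·256 + 212 = 18388 = 0x47D4.

47D4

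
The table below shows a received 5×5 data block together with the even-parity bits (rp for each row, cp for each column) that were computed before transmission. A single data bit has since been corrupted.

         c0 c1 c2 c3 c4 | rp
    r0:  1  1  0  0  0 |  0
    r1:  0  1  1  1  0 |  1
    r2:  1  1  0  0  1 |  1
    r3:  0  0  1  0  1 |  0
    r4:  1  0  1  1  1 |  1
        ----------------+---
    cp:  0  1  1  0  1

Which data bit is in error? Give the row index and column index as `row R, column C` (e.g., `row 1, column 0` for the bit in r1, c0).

Recompute each row's even parity and compare to rp:
  r0: data parity 0, sent rp 0 → ok
  r1: data parity 1, sent rp 1 → ok
  r2: data parity 1, sent rp 1 → ok
  r3: data parity 0, sent rp 0 → ok
  r4: data parity 0, sent rp 1 → mismatch
Recompute each column's even parity and compare to cp:
  c0: data parity 1, sent cp 0 → mismatch
  c1: data parity 1, sent cp 1 → ok
  c2: data parity 1, sent cp 1 → ok
  c3: data parity 0, sent cp 0 → ok
  c4: data parity 1, sent cp 1 → ok
Exactly one row (r4) and one column (c0) fail → the flipped bit is at their intersection.

row 4, column 0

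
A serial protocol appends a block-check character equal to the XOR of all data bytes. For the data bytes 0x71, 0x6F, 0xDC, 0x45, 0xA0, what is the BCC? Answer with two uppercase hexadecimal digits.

XOR the bytes together:
  start with 0x71
  0x71 ⊕ 0x6F = 0x1E
  0x1E ⊕ 0xDC = 0xC2
  0xC2 ⊕ 0x45 = 0x87
  0x87 ⊕ 0xA0 = 0x27

27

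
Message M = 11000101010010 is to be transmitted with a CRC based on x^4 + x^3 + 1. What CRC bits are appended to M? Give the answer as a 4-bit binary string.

1010

Append 4 zeros: 110001010100100000. Divide by 11001 (XOR where the leading bit is 1):
  pos 0: 11000 XOR 11001 = 00001
  pos 4: 11010 XOR 11001 = 00011
  pos 7: 11100 XOR 11001 = 00101
  pos 9: 10110 XOR 11001 = 01111
  pos 10: 11110 XOR 11001 = 00111
  pos 12: 11100 XOR 11001 = 00101
Remainder (last 4 bits) = 1010. This is the CRC / FCS.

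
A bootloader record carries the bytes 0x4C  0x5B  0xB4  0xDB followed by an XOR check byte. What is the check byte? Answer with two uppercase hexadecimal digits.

78

XOR the bytes together:
  start with 0x4C
  0x4C ⊕ 0x5B = 0x17
  0x17 ⊕ 0xB4 = 0xA3
  0xA3 ⊕ 0xDB = 0x78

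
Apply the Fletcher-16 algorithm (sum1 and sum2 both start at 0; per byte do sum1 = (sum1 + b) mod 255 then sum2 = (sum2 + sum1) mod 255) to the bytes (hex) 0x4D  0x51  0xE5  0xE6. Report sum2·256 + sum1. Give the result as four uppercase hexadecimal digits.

Running sums (mod 255):
  after byte 0 (0x4D): sum1=77, sum2=77
  after byte 1 (0x51): sum1=158, sum2=235
  after byte 2 (0xE5): sum1=132, sum2=112
  after byte 3 (0xE6): sum1=107, sum2=219
Checksum = sum2·256 + sum1 = 219·256 + 107 = 56171 = 0xDB6B.

DB6B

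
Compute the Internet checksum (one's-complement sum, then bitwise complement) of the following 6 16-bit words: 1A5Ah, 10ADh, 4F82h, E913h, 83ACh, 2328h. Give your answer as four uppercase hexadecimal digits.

F58D

One's-complement addition (fold any carry out of bit 15 back into bit 0):
  0x1A5A + 0x10AD = 0x02B07
  0x2B07 + 0x4F82 = 0x07A89
  0x7A89 + 0xE913 = 0x1639C → wrap carry → 0x639D
  0x639D + 0x83AC = 0x0E749
  0xE749 + 0x2328 = 0x10A71 → wrap carry → 0x0A72
One's-complement sum = 0x0A72.
Checksum = ~0x0A72 & 0xFFFF = 0xF58D.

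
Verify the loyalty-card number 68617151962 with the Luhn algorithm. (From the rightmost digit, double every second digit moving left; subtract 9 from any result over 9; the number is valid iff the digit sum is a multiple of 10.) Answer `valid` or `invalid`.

invalid

From the right, keep odd positions and double even positions (subtract 9 from any doubled value over 9):
  doubled (positions 2,4,...): 3 2 2 2 7 → sum 16
  kept (positions 1,3,...): 2 9 5 7 6 6 → sum 35
Total = 51.
51 mod 10 = 1, so the number is invalid.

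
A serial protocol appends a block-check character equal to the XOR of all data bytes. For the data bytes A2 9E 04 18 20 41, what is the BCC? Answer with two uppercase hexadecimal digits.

41

XOR the bytes together:
  start with 0xA2
  0xA2 ⊕ 0x9E = 0x3C
  0x3C ⊕ 0x04 = 0x38
  0x38 ⊕ 0x18 = 0x20
  0x20 ⊕ 0x20 = 0x00
  0x00 ⊕ 0x41 = 0x41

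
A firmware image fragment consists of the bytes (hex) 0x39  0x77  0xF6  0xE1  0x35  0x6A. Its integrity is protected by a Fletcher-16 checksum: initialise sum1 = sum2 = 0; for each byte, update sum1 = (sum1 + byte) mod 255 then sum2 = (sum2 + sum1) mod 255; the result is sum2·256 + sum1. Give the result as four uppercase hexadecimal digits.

Running sums (mod 255):
  after byte 0 (0x39): sum1=57, sum2=57
  after byte 1 (0x77): sum1=176, sum2=233
  after byte 2 (0xF6): sum1=167, sum2=145
  after byte 3 (0xE1): sum1=137, sum2=27
  after byte 4 (0x35): sum1=190, sum2=217
  after byte 5 (0x6A): sum1=41, sum2=3
Checksum = sum2·256 + sum1 = 3·256 + 41 = 809 = 0x0329.

0329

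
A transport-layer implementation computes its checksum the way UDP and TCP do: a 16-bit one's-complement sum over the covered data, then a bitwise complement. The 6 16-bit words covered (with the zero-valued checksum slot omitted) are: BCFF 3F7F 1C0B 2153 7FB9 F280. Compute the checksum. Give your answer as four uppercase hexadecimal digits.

One's-complement addition (fold any carry out of bit 15 back into bit 0):
  0xBCFF + 0x3F7F = 0x0FC7E
  0xFC7E + 0x1C0B = 0x11889 → wrap carry → 0x188A
  0x188A + 0x2153 = 0x039DD
  0x39DD + 0x7FB9 = 0x0B996
  0xB996 + 0xF280 = 0x1AC16 → wrap carry → 0xAC17
One's-complement sum = 0xAC17.
Checksum = ~0xAC17 & 0xFFFF = 0x53E8.

53E8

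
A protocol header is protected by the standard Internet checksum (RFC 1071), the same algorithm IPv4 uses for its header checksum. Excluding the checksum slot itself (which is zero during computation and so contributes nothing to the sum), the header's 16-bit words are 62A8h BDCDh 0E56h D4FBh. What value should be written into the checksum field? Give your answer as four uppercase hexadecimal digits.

One's-complement addition (fold any carry out of bit 15 back into bit 0):
  0x62A8 + 0xBDCD = 0x12075 → wrap carry → 0x2076
  0x2076 + 0x0E56 = 0x02ECC
  0x2ECC + 0xD4FB = 0x103C7 → wrap carry → 0x03C8
One's-complement sum = 0x03C8.
Checksum = ~0x03C8 & 0xFFFF = 0xFC37.

FC37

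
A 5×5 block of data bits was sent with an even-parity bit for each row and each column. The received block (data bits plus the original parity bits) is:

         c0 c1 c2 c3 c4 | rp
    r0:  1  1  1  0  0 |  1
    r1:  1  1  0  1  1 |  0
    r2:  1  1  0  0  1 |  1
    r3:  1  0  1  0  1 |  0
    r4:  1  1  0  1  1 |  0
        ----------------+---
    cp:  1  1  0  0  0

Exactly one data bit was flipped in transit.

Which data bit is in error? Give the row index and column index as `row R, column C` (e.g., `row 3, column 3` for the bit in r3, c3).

row 3, column 1

Recompute each row's even parity and compare to rp:
  r0: data parity 1, sent rp 1 → ok
  r1: data parity 0, sent rp 0 → ok
  r2: data parity 1, sent rp 1 → ok
  r3: data parity 1, sent rp 0 → mismatch
  r4: data parity 0, sent rp 0 → ok
Recompute each column's even parity and compare to cp:
  c0: data parity 1, sent cp 1 → ok
  c1: data parity 0, sent cp 1 → mismatch
  c2: data parity 0, sent cp 0 → ok
  c3: data parity 0, sent cp 0 → ok
  c4: data parity 0, sent cp 0 → ok
Exactly one row (r3) and one column (c1) fail → the flipped bit is at their intersection.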